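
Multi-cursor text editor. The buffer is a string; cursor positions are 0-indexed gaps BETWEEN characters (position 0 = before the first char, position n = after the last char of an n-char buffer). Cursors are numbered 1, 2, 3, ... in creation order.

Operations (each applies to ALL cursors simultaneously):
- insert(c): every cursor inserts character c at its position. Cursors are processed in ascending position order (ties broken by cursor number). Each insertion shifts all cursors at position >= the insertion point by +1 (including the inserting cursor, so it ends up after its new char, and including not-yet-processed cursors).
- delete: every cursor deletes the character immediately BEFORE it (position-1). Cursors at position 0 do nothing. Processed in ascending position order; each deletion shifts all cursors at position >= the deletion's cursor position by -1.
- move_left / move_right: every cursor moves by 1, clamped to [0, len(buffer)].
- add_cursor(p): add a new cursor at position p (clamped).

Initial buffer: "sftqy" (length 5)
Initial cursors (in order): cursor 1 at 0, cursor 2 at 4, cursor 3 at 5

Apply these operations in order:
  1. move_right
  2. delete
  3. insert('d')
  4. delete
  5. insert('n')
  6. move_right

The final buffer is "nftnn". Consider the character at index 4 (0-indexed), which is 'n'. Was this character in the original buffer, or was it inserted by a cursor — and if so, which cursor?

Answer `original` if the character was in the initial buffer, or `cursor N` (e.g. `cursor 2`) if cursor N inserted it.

Answer: cursor 3

Derivation:
After op 1 (move_right): buffer="sftqy" (len 5), cursors c1@1 c2@5 c3@5, authorship .....
After op 2 (delete): buffer="ft" (len 2), cursors c1@0 c2@2 c3@2, authorship ..
After op 3 (insert('d')): buffer="dftdd" (len 5), cursors c1@1 c2@5 c3@5, authorship 1..23
After op 4 (delete): buffer="ft" (len 2), cursors c1@0 c2@2 c3@2, authorship ..
After op 5 (insert('n')): buffer="nftnn" (len 5), cursors c1@1 c2@5 c3@5, authorship 1..23
After op 6 (move_right): buffer="nftnn" (len 5), cursors c1@2 c2@5 c3@5, authorship 1..23
Authorship (.=original, N=cursor N): 1 . . 2 3
Index 4: author = 3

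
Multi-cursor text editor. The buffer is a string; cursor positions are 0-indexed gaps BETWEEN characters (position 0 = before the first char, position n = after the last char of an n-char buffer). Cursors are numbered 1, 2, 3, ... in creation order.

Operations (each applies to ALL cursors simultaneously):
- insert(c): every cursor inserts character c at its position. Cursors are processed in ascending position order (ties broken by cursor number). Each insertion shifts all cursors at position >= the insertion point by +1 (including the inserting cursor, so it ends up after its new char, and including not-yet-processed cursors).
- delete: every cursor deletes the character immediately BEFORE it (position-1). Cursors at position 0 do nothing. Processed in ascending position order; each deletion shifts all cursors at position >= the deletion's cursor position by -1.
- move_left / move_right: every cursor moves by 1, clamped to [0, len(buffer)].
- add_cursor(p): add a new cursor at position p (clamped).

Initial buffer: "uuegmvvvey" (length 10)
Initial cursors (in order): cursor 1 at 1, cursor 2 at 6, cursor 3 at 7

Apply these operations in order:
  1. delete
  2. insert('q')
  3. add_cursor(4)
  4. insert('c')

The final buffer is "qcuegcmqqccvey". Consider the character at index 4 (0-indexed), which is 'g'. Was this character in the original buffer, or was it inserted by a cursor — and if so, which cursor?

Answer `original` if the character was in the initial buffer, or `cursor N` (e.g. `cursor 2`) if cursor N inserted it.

Answer: original

Derivation:
After op 1 (delete): buffer="uegmvey" (len 7), cursors c1@0 c2@4 c3@4, authorship .......
After op 2 (insert('q')): buffer="quegmqqvey" (len 10), cursors c1@1 c2@7 c3@7, authorship 1....23...
After op 3 (add_cursor(4)): buffer="quegmqqvey" (len 10), cursors c1@1 c4@4 c2@7 c3@7, authorship 1....23...
After op 4 (insert('c')): buffer="qcuegcmqqccvey" (len 14), cursors c1@2 c4@6 c2@11 c3@11, authorship 11...4.2323...
Authorship (.=original, N=cursor N): 1 1 . . . 4 . 2 3 2 3 . . .
Index 4: author = original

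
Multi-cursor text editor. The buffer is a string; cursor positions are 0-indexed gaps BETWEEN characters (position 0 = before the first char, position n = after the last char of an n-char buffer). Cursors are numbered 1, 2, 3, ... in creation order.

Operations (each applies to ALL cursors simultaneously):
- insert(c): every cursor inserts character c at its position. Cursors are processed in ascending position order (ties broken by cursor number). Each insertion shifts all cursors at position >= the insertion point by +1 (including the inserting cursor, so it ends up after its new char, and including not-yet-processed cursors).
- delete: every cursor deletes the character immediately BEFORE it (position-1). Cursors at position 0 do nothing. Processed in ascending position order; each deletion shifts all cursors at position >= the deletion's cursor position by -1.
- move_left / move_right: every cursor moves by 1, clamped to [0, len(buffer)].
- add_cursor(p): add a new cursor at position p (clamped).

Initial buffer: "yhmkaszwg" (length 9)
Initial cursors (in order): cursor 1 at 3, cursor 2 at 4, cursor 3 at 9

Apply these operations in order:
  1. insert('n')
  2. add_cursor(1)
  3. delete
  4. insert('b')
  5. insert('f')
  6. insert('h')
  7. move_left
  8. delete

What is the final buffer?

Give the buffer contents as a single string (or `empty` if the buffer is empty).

Answer: bhhmbhkbhaszwgbh

Derivation:
After op 1 (insert('n')): buffer="yhmnknaszwgn" (len 12), cursors c1@4 c2@6 c3@12, authorship ...1.2.....3
After op 2 (add_cursor(1)): buffer="yhmnknaszwgn" (len 12), cursors c4@1 c1@4 c2@6 c3@12, authorship ...1.2.....3
After op 3 (delete): buffer="hmkaszwg" (len 8), cursors c4@0 c1@2 c2@3 c3@8, authorship ........
After op 4 (insert('b')): buffer="bhmbkbaszwgb" (len 12), cursors c4@1 c1@4 c2@6 c3@12, authorship 4..1.2.....3
After op 5 (insert('f')): buffer="bfhmbfkbfaszwgbf" (len 16), cursors c4@2 c1@6 c2@9 c3@16, authorship 44..11.22.....33
After op 6 (insert('h')): buffer="bfhhmbfhkbfhaszwgbfh" (len 20), cursors c4@3 c1@8 c2@12 c3@20, authorship 444..111.222.....333
After op 7 (move_left): buffer="bfhhmbfhkbfhaszwgbfh" (len 20), cursors c4@2 c1@7 c2@11 c3@19, authorship 444..111.222.....333
After op 8 (delete): buffer="bhhmbhkbhaszwgbh" (len 16), cursors c4@1 c1@5 c2@8 c3@15, authorship 44..11.22.....33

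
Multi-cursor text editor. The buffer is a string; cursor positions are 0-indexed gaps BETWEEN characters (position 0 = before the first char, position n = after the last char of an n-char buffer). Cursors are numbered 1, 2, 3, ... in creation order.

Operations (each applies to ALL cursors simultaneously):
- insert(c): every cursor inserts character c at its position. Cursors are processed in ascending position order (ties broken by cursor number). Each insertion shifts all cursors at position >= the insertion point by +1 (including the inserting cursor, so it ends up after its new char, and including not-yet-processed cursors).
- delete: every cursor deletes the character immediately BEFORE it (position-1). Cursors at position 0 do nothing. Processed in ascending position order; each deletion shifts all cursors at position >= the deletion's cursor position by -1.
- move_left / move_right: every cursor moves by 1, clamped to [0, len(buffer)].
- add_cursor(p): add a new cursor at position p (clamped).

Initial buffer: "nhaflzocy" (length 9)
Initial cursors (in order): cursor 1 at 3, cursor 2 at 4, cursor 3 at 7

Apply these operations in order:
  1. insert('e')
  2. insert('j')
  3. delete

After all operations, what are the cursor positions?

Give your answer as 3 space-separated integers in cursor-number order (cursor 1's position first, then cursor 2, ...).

Answer: 4 6 10

Derivation:
After op 1 (insert('e')): buffer="nhaefelzoecy" (len 12), cursors c1@4 c2@6 c3@10, authorship ...1.2...3..
After op 2 (insert('j')): buffer="nhaejfejlzoejcy" (len 15), cursors c1@5 c2@8 c3@13, authorship ...11.22...33..
After op 3 (delete): buffer="nhaefelzoecy" (len 12), cursors c1@4 c2@6 c3@10, authorship ...1.2...3..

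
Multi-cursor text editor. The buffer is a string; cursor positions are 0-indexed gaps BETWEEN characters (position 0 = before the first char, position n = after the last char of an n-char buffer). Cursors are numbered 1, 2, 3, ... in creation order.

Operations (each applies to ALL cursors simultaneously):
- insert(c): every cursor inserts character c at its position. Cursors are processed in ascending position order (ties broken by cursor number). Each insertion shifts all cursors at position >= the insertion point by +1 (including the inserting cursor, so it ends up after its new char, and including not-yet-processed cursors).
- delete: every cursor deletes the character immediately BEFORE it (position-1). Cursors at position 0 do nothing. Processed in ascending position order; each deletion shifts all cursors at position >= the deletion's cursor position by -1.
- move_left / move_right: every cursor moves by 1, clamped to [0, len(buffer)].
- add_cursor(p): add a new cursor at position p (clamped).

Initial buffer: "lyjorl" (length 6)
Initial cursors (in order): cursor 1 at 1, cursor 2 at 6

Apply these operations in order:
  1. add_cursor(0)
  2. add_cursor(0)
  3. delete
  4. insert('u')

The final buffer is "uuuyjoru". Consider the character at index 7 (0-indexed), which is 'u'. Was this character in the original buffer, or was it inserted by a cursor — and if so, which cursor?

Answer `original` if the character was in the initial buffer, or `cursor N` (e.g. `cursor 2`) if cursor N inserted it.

Answer: cursor 2

Derivation:
After op 1 (add_cursor(0)): buffer="lyjorl" (len 6), cursors c3@0 c1@1 c2@6, authorship ......
After op 2 (add_cursor(0)): buffer="lyjorl" (len 6), cursors c3@0 c4@0 c1@1 c2@6, authorship ......
After op 3 (delete): buffer="yjor" (len 4), cursors c1@0 c3@0 c4@0 c2@4, authorship ....
After op 4 (insert('u')): buffer="uuuyjoru" (len 8), cursors c1@3 c3@3 c4@3 c2@8, authorship 134....2
Authorship (.=original, N=cursor N): 1 3 4 . . . . 2
Index 7: author = 2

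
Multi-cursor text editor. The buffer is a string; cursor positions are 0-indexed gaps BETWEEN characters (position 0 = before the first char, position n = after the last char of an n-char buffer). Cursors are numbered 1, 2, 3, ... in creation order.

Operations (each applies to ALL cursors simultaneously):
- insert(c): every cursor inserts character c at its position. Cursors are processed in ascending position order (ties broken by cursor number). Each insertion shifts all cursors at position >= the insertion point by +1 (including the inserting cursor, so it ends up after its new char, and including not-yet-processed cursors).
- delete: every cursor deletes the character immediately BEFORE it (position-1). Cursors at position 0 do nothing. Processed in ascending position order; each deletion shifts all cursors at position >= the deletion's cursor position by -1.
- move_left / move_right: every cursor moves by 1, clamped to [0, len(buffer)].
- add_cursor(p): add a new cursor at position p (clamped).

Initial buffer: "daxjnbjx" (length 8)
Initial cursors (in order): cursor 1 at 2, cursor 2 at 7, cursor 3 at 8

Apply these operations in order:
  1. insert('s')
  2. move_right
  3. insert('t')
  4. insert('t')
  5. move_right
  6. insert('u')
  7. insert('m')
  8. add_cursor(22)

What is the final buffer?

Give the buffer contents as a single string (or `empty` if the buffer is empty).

After op 1 (insert('s')): buffer="dasxjnbjsxs" (len 11), cursors c1@3 c2@9 c3@11, authorship ..1.....2.3
After op 2 (move_right): buffer="dasxjnbjsxs" (len 11), cursors c1@4 c2@10 c3@11, authorship ..1.....2.3
After op 3 (insert('t')): buffer="dasxtjnbjsxtst" (len 14), cursors c1@5 c2@12 c3@14, authorship ..1.1....2.233
After op 4 (insert('t')): buffer="dasxttjnbjsxttstt" (len 17), cursors c1@6 c2@14 c3@17, authorship ..1.11....2.22333
After op 5 (move_right): buffer="dasxttjnbjsxttstt" (len 17), cursors c1@7 c2@15 c3@17, authorship ..1.11....2.22333
After op 6 (insert('u')): buffer="dasxttjunbjsxttsuttu" (len 20), cursors c1@8 c2@17 c3@20, authorship ..1.11.1...2.2232333
After op 7 (insert('m')): buffer="dasxttjumnbjsxttsumttum" (len 23), cursors c1@9 c2@19 c3@23, authorship ..1.11.11...2.223223333
After op 8 (add_cursor(22)): buffer="dasxttjumnbjsxttsumttum" (len 23), cursors c1@9 c2@19 c4@22 c3@23, authorship ..1.11.11...2.223223333

Answer: dasxttjumnbjsxttsumttum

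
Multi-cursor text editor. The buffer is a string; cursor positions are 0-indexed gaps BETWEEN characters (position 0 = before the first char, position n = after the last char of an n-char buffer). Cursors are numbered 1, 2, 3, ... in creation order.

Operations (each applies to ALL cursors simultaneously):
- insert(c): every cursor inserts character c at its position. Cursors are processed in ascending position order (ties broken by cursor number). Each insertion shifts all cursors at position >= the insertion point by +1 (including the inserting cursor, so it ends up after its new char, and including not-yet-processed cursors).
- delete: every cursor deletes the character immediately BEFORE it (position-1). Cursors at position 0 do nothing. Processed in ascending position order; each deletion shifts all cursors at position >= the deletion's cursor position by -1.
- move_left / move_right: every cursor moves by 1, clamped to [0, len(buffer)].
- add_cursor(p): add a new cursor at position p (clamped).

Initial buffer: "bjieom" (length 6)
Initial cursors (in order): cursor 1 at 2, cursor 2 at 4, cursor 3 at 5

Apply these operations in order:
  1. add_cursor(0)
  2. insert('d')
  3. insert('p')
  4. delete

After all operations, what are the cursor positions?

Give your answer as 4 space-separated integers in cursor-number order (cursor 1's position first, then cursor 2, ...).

Answer: 4 7 9 1

Derivation:
After op 1 (add_cursor(0)): buffer="bjieom" (len 6), cursors c4@0 c1@2 c2@4 c3@5, authorship ......
After op 2 (insert('d')): buffer="dbjdiedodm" (len 10), cursors c4@1 c1@4 c2@7 c3@9, authorship 4..1..2.3.
After op 3 (insert('p')): buffer="dpbjdpiedpodpm" (len 14), cursors c4@2 c1@6 c2@10 c3@13, authorship 44..11..22.33.
After op 4 (delete): buffer="dbjdiedodm" (len 10), cursors c4@1 c1@4 c2@7 c3@9, authorship 4..1..2.3.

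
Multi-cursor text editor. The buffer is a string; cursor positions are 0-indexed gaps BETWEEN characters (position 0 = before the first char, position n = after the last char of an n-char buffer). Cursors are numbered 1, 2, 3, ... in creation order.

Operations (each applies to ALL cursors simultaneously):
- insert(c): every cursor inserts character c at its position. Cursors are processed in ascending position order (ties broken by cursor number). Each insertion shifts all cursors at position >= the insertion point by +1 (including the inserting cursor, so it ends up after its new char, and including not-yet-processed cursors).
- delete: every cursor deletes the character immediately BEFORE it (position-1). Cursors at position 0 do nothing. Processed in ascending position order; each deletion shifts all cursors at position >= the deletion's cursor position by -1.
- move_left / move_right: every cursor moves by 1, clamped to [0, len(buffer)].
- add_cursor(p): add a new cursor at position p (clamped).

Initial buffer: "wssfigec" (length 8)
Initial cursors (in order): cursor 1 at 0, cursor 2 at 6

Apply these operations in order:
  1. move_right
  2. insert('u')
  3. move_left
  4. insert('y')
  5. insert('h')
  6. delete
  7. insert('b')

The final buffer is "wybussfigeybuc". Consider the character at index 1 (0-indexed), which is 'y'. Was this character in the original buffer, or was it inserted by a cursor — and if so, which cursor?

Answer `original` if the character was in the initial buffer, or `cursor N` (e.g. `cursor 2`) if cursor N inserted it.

After op 1 (move_right): buffer="wssfigec" (len 8), cursors c1@1 c2@7, authorship ........
After op 2 (insert('u')): buffer="wussfigeuc" (len 10), cursors c1@2 c2@9, authorship .1......2.
After op 3 (move_left): buffer="wussfigeuc" (len 10), cursors c1@1 c2@8, authorship .1......2.
After op 4 (insert('y')): buffer="wyussfigeyuc" (len 12), cursors c1@2 c2@10, authorship .11......22.
After op 5 (insert('h')): buffer="wyhussfigeyhuc" (len 14), cursors c1@3 c2@12, authorship .111......222.
After op 6 (delete): buffer="wyussfigeyuc" (len 12), cursors c1@2 c2@10, authorship .11......22.
After op 7 (insert('b')): buffer="wybussfigeybuc" (len 14), cursors c1@3 c2@12, authorship .111......222.
Authorship (.=original, N=cursor N): . 1 1 1 . . . . . . 2 2 2 .
Index 1: author = 1

Answer: cursor 1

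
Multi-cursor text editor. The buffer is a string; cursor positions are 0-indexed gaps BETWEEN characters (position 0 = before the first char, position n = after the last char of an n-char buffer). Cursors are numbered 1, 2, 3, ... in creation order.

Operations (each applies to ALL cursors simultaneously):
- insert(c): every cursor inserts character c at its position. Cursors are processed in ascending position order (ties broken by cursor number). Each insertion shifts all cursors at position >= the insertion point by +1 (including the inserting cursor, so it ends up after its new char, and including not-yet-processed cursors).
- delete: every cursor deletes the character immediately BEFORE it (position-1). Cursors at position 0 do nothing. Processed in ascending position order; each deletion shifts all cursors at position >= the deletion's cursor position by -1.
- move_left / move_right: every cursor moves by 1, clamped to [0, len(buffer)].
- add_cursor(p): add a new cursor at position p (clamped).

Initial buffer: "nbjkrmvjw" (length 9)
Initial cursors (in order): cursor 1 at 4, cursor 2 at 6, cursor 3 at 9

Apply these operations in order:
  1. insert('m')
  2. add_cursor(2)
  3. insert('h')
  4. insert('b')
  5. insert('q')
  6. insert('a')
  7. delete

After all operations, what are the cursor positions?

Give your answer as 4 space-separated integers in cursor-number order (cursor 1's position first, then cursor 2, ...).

Answer: 11 17 24 5

Derivation:
After op 1 (insert('m')): buffer="nbjkmrmmvjwm" (len 12), cursors c1@5 c2@8 c3@12, authorship ....1..2...3
After op 2 (add_cursor(2)): buffer="nbjkmrmmvjwm" (len 12), cursors c4@2 c1@5 c2@8 c3@12, authorship ....1..2...3
After op 3 (insert('h')): buffer="nbhjkmhrmmhvjwmh" (len 16), cursors c4@3 c1@7 c2@11 c3@16, authorship ..4..11..22...33
After op 4 (insert('b')): buffer="nbhbjkmhbrmmhbvjwmhb" (len 20), cursors c4@4 c1@9 c2@14 c3@20, authorship ..44..111..222...333
After op 5 (insert('q')): buffer="nbhbqjkmhbqrmmhbqvjwmhbq" (len 24), cursors c4@5 c1@11 c2@17 c3@24, authorship ..444..1111..2222...3333
After op 6 (insert('a')): buffer="nbhbqajkmhbqarmmhbqavjwmhbqa" (len 28), cursors c4@6 c1@13 c2@20 c3@28, authorship ..4444..11111..22222...33333
After op 7 (delete): buffer="nbhbqjkmhbqrmmhbqvjwmhbq" (len 24), cursors c4@5 c1@11 c2@17 c3@24, authorship ..444..1111..2222...3333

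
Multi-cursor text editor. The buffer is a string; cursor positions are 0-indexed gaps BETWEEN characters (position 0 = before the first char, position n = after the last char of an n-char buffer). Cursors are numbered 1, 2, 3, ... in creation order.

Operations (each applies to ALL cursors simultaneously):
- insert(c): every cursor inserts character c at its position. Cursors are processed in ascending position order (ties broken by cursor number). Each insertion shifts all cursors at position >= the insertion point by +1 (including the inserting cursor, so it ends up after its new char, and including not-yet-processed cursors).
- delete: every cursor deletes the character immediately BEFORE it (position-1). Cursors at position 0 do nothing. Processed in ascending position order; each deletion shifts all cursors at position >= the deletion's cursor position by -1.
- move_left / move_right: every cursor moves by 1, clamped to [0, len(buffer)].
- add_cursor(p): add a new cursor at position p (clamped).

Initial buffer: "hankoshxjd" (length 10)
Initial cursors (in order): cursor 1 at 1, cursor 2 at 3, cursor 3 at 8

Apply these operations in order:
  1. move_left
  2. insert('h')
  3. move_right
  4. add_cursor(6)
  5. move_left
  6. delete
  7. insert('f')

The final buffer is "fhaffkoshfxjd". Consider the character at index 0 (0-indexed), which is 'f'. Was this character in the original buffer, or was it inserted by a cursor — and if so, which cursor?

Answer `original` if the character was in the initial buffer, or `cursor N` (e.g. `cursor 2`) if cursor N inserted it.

After op 1 (move_left): buffer="hankoshxjd" (len 10), cursors c1@0 c2@2 c3@7, authorship ..........
After op 2 (insert('h')): buffer="hhahnkoshhxjd" (len 13), cursors c1@1 c2@4 c3@10, authorship 1..2.....3...
After op 3 (move_right): buffer="hhahnkoshhxjd" (len 13), cursors c1@2 c2@5 c3@11, authorship 1..2.....3...
After op 4 (add_cursor(6)): buffer="hhahnkoshhxjd" (len 13), cursors c1@2 c2@5 c4@6 c3@11, authorship 1..2.....3...
After op 5 (move_left): buffer="hhahnkoshhxjd" (len 13), cursors c1@1 c2@4 c4@5 c3@10, authorship 1..2.....3...
After op 6 (delete): buffer="hakoshxjd" (len 9), cursors c1@0 c2@2 c4@2 c3@6, authorship .........
After op 7 (insert('f')): buffer="fhaffkoshfxjd" (len 13), cursors c1@1 c2@5 c4@5 c3@10, authorship 1..24....3...
Authorship (.=original, N=cursor N): 1 . . 2 4 . . . . 3 . . .
Index 0: author = 1

Answer: cursor 1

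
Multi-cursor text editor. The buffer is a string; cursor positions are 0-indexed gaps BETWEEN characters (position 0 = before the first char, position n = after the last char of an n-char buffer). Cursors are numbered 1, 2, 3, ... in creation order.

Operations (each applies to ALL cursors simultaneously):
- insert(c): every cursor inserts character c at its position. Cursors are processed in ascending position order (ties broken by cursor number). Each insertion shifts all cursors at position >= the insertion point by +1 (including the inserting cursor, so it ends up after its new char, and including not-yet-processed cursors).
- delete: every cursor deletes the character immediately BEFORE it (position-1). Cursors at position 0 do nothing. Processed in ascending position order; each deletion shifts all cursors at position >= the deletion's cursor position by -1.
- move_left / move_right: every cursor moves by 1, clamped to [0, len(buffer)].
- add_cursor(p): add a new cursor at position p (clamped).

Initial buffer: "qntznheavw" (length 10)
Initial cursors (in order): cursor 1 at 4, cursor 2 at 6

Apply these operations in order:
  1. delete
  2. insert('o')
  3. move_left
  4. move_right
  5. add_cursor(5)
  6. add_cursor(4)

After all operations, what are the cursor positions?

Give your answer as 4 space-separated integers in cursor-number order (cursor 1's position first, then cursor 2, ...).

After op 1 (delete): buffer="qntneavw" (len 8), cursors c1@3 c2@4, authorship ........
After op 2 (insert('o')): buffer="qntonoeavw" (len 10), cursors c1@4 c2@6, authorship ...1.2....
After op 3 (move_left): buffer="qntonoeavw" (len 10), cursors c1@3 c2@5, authorship ...1.2....
After op 4 (move_right): buffer="qntonoeavw" (len 10), cursors c1@4 c2@6, authorship ...1.2....
After op 5 (add_cursor(5)): buffer="qntonoeavw" (len 10), cursors c1@4 c3@5 c2@6, authorship ...1.2....
After op 6 (add_cursor(4)): buffer="qntonoeavw" (len 10), cursors c1@4 c4@4 c3@5 c2@6, authorship ...1.2....

Answer: 4 6 5 4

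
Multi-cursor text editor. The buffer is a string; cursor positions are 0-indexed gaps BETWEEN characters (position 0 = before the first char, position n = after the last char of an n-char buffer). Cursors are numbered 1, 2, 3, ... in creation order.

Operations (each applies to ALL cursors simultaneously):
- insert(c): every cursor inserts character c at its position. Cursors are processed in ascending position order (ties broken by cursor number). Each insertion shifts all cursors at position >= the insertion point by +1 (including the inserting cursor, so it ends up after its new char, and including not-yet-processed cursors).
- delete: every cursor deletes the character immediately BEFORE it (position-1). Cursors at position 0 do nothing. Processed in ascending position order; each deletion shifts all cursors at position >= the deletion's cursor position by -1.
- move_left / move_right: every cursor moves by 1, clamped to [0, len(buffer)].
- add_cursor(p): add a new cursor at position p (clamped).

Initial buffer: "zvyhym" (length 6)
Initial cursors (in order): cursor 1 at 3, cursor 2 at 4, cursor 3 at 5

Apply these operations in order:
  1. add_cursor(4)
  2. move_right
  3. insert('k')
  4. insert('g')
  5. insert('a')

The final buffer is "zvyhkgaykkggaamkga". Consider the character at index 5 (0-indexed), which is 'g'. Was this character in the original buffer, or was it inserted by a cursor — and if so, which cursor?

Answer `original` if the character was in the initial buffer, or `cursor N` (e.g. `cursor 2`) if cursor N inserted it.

After op 1 (add_cursor(4)): buffer="zvyhym" (len 6), cursors c1@3 c2@4 c4@4 c3@5, authorship ......
After op 2 (move_right): buffer="zvyhym" (len 6), cursors c1@4 c2@5 c4@5 c3@6, authorship ......
After op 3 (insert('k')): buffer="zvyhkykkmk" (len 10), cursors c1@5 c2@8 c4@8 c3@10, authorship ....1.24.3
After op 4 (insert('g')): buffer="zvyhkgykkggmkg" (len 14), cursors c1@6 c2@11 c4@11 c3@14, authorship ....11.2424.33
After op 5 (insert('a')): buffer="zvyhkgaykkggaamkga" (len 18), cursors c1@7 c2@14 c4@14 c3@18, authorship ....111.242424.333
Authorship (.=original, N=cursor N): . . . . 1 1 1 . 2 4 2 4 2 4 . 3 3 3
Index 5: author = 1

Answer: cursor 1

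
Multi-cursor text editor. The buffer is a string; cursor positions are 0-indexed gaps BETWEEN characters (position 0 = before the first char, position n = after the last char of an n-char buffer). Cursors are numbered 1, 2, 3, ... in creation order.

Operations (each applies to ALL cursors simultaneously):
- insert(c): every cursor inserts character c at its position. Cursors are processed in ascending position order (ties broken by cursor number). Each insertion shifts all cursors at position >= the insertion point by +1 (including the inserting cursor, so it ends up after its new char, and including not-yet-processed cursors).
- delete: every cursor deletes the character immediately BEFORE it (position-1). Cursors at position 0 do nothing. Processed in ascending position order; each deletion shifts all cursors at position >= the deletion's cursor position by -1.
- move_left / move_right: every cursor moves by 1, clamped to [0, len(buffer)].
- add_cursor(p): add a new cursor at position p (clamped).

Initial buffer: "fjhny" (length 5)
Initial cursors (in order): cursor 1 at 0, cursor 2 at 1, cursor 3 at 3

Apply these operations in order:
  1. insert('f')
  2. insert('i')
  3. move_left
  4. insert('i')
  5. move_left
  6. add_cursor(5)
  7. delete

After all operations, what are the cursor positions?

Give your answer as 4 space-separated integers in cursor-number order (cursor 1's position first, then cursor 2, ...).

Answer: 0 2 6 2

Derivation:
After op 1 (insert('f')): buffer="fffjhfny" (len 8), cursors c1@1 c2@3 c3@6, authorship 1.2..3..
After op 2 (insert('i')): buffer="fiffijhfiny" (len 11), cursors c1@2 c2@5 c3@9, authorship 11.22..33..
After op 3 (move_left): buffer="fiffijhfiny" (len 11), cursors c1@1 c2@4 c3@8, authorship 11.22..33..
After op 4 (insert('i')): buffer="fiiffiijhfiiny" (len 14), cursors c1@2 c2@6 c3@11, authorship 111.222..333..
After op 5 (move_left): buffer="fiiffiijhfiiny" (len 14), cursors c1@1 c2@5 c3@10, authorship 111.222..333..
After op 6 (add_cursor(5)): buffer="fiiffiijhfiiny" (len 14), cursors c1@1 c2@5 c4@5 c3@10, authorship 111.222..333..
After op 7 (delete): buffer="iiiijhiiny" (len 10), cursors c1@0 c2@2 c4@2 c3@6, authorship 1122..33..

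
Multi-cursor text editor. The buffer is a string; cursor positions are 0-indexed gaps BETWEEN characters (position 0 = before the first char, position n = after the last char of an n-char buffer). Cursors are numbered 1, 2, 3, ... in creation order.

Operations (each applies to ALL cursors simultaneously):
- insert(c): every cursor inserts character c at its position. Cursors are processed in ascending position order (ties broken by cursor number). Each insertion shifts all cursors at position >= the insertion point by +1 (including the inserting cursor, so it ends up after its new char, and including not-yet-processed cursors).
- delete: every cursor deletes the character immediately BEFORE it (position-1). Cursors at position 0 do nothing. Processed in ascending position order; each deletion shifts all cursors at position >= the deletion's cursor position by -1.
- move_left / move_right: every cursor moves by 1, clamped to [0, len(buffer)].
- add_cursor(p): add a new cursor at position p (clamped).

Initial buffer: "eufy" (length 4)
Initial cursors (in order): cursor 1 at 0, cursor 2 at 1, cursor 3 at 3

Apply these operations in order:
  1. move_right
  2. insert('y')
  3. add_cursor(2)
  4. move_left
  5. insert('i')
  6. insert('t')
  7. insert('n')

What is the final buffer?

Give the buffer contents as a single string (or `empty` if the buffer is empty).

Answer: eiittnnyuitnyfyitny

Derivation:
After op 1 (move_right): buffer="eufy" (len 4), cursors c1@1 c2@2 c3@4, authorship ....
After op 2 (insert('y')): buffer="eyuyfyy" (len 7), cursors c1@2 c2@4 c3@7, authorship .1.2..3
After op 3 (add_cursor(2)): buffer="eyuyfyy" (len 7), cursors c1@2 c4@2 c2@4 c3@7, authorship .1.2..3
After op 4 (move_left): buffer="eyuyfyy" (len 7), cursors c1@1 c4@1 c2@3 c3@6, authorship .1.2..3
After op 5 (insert('i')): buffer="eiiyuiyfyiy" (len 11), cursors c1@3 c4@3 c2@6 c3@10, authorship .141.22..33
After op 6 (insert('t')): buffer="eiittyuityfyity" (len 15), cursors c1@5 c4@5 c2@9 c3@14, authorship .14141.222..333
After op 7 (insert('n')): buffer="eiittnnyuitnyfyitny" (len 19), cursors c1@7 c4@7 c2@12 c3@18, authorship .1414141.2222..3333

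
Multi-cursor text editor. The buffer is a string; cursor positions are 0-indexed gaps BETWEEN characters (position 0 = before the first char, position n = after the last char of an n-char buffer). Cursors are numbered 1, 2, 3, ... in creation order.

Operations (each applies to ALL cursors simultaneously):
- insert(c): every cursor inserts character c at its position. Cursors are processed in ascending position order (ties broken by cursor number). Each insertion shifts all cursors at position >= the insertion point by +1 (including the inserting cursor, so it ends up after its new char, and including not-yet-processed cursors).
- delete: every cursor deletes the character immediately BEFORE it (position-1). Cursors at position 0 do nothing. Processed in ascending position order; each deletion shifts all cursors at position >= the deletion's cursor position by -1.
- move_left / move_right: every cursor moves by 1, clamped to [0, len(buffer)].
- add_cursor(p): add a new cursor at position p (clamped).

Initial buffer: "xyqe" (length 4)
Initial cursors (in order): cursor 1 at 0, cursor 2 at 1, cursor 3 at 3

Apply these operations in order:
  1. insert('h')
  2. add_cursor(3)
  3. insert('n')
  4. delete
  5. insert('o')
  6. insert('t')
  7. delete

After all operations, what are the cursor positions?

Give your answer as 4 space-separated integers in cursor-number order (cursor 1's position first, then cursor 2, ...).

Answer: 2 6 10 6

Derivation:
After op 1 (insert('h')): buffer="hxhyqhe" (len 7), cursors c1@1 c2@3 c3@6, authorship 1.2..3.
After op 2 (add_cursor(3)): buffer="hxhyqhe" (len 7), cursors c1@1 c2@3 c4@3 c3@6, authorship 1.2..3.
After op 3 (insert('n')): buffer="hnxhnnyqhne" (len 11), cursors c1@2 c2@6 c4@6 c3@10, authorship 11.224..33.
After op 4 (delete): buffer="hxhyqhe" (len 7), cursors c1@1 c2@3 c4@3 c3@6, authorship 1.2..3.
After op 5 (insert('o')): buffer="hoxhooyqhoe" (len 11), cursors c1@2 c2@6 c4@6 c3@10, authorship 11.224..33.
After op 6 (insert('t')): buffer="hotxhoottyqhote" (len 15), cursors c1@3 c2@9 c4@9 c3@14, authorship 111.22424..333.
After op 7 (delete): buffer="hoxhooyqhoe" (len 11), cursors c1@2 c2@6 c4@6 c3@10, authorship 11.224..33.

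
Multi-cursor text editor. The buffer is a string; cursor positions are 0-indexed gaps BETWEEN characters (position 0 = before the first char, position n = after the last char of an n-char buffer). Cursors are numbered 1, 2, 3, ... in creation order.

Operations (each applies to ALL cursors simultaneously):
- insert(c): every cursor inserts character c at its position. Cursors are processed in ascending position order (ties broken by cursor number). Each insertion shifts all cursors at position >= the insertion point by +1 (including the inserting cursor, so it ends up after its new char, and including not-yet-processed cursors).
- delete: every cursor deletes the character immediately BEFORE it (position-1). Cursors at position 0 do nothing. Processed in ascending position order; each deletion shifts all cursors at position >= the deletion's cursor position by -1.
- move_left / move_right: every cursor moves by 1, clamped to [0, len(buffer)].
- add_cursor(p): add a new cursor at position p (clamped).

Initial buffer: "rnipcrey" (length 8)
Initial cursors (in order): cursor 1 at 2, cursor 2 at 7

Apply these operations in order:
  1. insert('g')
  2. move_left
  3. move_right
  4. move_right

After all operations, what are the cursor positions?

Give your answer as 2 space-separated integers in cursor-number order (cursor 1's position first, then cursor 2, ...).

After op 1 (insert('g')): buffer="rngipcregy" (len 10), cursors c1@3 c2@9, authorship ..1.....2.
After op 2 (move_left): buffer="rngipcregy" (len 10), cursors c1@2 c2@8, authorship ..1.....2.
After op 3 (move_right): buffer="rngipcregy" (len 10), cursors c1@3 c2@9, authorship ..1.....2.
After op 4 (move_right): buffer="rngipcregy" (len 10), cursors c1@4 c2@10, authorship ..1.....2.

Answer: 4 10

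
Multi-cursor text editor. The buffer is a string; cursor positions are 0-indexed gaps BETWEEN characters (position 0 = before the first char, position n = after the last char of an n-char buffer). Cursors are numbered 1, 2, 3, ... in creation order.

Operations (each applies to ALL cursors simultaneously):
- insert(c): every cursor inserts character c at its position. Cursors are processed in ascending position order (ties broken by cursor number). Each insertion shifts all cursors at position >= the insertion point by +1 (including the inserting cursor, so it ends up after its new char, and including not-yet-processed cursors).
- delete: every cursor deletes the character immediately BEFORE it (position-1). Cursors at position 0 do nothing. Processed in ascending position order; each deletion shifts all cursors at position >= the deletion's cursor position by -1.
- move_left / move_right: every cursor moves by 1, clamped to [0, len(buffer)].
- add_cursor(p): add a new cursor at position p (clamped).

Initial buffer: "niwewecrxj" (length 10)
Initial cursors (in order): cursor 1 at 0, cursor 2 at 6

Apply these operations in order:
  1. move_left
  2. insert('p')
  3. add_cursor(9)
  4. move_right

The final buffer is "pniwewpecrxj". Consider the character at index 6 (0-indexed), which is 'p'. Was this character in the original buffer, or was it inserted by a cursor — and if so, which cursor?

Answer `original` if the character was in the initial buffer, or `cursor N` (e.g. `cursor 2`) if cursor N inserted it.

Answer: cursor 2

Derivation:
After op 1 (move_left): buffer="niwewecrxj" (len 10), cursors c1@0 c2@5, authorship ..........
After op 2 (insert('p')): buffer="pniwewpecrxj" (len 12), cursors c1@1 c2@7, authorship 1.....2.....
After op 3 (add_cursor(9)): buffer="pniwewpecrxj" (len 12), cursors c1@1 c2@7 c3@9, authorship 1.....2.....
After op 4 (move_right): buffer="pniwewpecrxj" (len 12), cursors c1@2 c2@8 c3@10, authorship 1.....2.....
Authorship (.=original, N=cursor N): 1 . . . . . 2 . . . . .
Index 6: author = 2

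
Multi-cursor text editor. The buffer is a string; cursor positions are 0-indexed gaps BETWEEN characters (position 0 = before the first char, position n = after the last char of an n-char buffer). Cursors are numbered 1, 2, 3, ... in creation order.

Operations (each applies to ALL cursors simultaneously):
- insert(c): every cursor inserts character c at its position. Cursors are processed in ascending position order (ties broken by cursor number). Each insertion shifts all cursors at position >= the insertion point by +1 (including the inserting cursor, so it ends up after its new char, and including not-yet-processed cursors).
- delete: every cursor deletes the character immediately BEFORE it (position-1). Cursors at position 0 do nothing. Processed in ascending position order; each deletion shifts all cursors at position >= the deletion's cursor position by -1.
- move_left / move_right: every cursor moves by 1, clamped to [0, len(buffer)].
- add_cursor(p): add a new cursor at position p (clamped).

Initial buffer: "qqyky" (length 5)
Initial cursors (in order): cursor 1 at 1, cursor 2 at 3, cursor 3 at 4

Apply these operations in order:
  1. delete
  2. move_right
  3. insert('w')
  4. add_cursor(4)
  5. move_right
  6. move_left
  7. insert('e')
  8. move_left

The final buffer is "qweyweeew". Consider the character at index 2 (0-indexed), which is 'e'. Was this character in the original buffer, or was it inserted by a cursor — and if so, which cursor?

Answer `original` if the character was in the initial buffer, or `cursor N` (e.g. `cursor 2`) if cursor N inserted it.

After op 1 (delete): buffer="qy" (len 2), cursors c1@0 c2@1 c3@1, authorship ..
After op 2 (move_right): buffer="qy" (len 2), cursors c1@1 c2@2 c3@2, authorship ..
After op 3 (insert('w')): buffer="qwyww" (len 5), cursors c1@2 c2@5 c3@5, authorship .1.23
After op 4 (add_cursor(4)): buffer="qwyww" (len 5), cursors c1@2 c4@4 c2@5 c3@5, authorship .1.23
After op 5 (move_right): buffer="qwyww" (len 5), cursors c1@3 c2@5 c3@5 c4@5, authorship .1.23
After op 6 (move_left): buffer="qwyww" (len 5), cursors c1@2 c2@4 c3@4 c4@4, authorship .1.23
After op 7 (insert('e')): buffer="qweyweeew" (len 9), cursors c1@3 c2@8 c3@8 c4@8, authorship .11.22343
After op 8 (move_left): buffer="qweyweeew" (len 9), cursors c1@2 c2@7 c3@7 c4@7, authorship .11.22343
Authorship (.=original, N=cursor N): . 1 1 . 2 2 3 4 3
Index 2: author = 1

Answer: cursor 1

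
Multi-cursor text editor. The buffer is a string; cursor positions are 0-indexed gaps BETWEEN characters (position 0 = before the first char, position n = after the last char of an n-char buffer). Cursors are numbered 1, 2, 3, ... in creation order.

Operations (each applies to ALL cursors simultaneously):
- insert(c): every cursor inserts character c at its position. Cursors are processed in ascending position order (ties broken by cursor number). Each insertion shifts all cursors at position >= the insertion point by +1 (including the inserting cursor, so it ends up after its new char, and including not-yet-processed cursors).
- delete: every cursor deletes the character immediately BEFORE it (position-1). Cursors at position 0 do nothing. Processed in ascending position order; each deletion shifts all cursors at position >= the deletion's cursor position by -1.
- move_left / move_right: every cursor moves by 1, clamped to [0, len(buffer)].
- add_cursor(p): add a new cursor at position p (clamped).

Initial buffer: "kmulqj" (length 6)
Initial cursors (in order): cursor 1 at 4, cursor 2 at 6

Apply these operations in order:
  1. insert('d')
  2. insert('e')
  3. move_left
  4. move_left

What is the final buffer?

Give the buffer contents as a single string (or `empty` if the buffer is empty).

Answer: kmuldeqjde

Derivation:
After op 1 (insert('d')): buffer="kmuldqjd" (len 8), cursors c1@5 c2@8, authorship ....1..2
After op 2 (insert('e')): buffer="kmuldeqjde" (len 10), cursors c1@6 c2@10, authorship ....11..22
After op 3 (move_left): buffer="kmuldeqjde" (len 10), cursors c1@5 c2@9, authorship ....11..22
After op 4 (move_left): buffer="kmuldeqjde" (len 10), cursors c1@4 c2@8, authorship ....11..22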